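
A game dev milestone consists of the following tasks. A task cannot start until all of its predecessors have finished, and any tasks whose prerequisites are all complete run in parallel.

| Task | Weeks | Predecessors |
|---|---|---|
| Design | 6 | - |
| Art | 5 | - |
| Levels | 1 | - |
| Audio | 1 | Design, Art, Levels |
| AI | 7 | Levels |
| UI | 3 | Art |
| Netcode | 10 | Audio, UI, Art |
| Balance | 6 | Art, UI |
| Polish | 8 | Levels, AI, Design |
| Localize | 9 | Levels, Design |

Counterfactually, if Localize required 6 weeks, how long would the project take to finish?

18

Critical path before the change: Art→UI→Netcode = 5+3+10 = 18 giving 18 weeks.
The longest path through Localize is only 15 weeks, so Localize has float 3.
No other chain overtakes it, so the finish is 18 weeks.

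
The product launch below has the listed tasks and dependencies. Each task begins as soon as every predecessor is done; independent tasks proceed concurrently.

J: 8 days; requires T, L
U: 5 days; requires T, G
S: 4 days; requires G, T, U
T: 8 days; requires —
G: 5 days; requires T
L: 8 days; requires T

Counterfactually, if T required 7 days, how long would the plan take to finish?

23

Baseline: T→L→J = 8+8+8 = 24 → 24 days.
Since T is critical, the -1 change carries straight to that chain (now 23 days).
The critical path is still T→L→J; finish is now 23 days.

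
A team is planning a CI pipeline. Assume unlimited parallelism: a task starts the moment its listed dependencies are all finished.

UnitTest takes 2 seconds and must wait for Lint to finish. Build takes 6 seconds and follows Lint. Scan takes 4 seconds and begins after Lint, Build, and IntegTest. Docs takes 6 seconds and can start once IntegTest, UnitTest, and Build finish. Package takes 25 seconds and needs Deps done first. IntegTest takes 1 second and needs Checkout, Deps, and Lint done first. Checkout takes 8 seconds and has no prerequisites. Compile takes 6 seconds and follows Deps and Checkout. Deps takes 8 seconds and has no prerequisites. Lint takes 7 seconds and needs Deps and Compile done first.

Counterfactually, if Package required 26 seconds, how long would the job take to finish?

34

Actual critical path: Deps→Package = 8+25 = 33 ⇒ 33 seconds.
Package lies on that path, so at 26 seconds the path becomes 34 seconds.
No other chain overtakes it, so the finish is 34 seconds.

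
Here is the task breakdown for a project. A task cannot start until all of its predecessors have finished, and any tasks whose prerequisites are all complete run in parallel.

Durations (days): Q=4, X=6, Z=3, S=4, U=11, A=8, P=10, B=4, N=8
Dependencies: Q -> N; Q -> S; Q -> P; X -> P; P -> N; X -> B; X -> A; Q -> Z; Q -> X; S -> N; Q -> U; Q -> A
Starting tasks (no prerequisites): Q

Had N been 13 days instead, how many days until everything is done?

Baseline: Q→X→P→N = 4+6+10+8 = 28 → 28 days.
N is on the critical path; changing it to 13 makes that path 33 days.
That remains the longest chain; total 33 days.

33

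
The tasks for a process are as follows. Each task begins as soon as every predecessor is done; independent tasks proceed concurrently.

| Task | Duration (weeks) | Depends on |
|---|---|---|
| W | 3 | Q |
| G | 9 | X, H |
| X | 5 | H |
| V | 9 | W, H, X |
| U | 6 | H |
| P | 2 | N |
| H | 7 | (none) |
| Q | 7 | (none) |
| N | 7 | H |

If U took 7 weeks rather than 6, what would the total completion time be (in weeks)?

Critical path before the change: H→X→V = 7+5+9 = 21 giving 21 weeks.
U is off the critical path — its longest chain is 13 weeks, giving 8 of slack.
No other chain overtakes it, so the finish is 21 weeks.

21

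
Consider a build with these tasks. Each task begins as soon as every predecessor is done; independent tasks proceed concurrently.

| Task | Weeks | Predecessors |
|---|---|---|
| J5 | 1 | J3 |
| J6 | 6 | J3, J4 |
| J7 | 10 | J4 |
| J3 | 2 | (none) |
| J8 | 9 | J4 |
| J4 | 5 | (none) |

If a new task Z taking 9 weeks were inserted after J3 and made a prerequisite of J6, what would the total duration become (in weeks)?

Originally the project takes 15 weeks.
With Z inserted, J6 now waits for max(J3, J4, Z).
New critical path: J3→Z→J6 = 2+9+6 = 17 ⇒ 17 weeks.

17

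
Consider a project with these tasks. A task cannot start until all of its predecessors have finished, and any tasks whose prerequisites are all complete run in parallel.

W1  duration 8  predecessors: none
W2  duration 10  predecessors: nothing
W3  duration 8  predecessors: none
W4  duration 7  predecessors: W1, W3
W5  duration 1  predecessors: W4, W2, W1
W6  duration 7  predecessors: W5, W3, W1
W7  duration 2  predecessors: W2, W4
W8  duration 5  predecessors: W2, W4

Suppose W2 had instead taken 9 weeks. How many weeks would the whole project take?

23

Actual critical path: W1→W4→W5→W6 = 8+7+1+7 = 23 ⇒ 23 weeks.
The longest path through W2 is only 18 weeks, so W2 has float 5.
That remains the longest chain; total 23 weeks.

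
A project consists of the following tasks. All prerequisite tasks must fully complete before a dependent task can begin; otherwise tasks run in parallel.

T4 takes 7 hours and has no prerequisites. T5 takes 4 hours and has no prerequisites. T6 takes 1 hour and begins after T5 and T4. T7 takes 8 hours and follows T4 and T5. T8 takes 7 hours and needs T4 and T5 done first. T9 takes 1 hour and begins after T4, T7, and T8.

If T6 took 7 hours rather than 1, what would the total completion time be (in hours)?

16

Actual critical path: T4→T7→T9 = 7+8+1 = 16 ⇒ 16 hours.
T6 is off the critical path — its longest chain is 8 hours, giving 8 of slack.
That remains the longest chain; total 16 hours.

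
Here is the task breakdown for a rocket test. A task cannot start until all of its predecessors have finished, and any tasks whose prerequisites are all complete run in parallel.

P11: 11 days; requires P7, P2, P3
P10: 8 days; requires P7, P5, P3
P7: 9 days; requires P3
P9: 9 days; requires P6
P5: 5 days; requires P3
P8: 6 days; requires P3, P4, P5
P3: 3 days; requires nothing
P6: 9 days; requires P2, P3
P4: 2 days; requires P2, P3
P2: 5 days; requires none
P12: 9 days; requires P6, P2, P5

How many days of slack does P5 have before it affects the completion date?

P2→P6→P9 = 5+9+9 = 23 sets the makespan at 23 days.
The longest chain containing P5 totals 17 days.
Slack of P5 = 9 − 3 = 6 days.

6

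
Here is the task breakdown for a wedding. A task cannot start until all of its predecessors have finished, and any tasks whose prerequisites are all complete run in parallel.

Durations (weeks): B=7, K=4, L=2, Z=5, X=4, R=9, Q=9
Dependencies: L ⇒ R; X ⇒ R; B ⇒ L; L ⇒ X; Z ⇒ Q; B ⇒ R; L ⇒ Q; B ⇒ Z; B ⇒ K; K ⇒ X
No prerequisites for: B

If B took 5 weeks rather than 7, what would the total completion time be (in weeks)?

Actual critical path: B→K→X→R = 7+4+4+9 = 24 ⇒ 24 weeks.
Since B is critical, the -2 change carries straight to that chain (now 22 weeks).
That remains the longest chain; total 22 weeks.

22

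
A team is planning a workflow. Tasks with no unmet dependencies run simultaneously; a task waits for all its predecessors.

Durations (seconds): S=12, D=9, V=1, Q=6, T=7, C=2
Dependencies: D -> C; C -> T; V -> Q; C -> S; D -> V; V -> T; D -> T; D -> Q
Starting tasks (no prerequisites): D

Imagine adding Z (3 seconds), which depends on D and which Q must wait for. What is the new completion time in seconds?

Originally the plan takes 23 seconds.
With Z inserted, Q now waits for max(V, D, Z).
New critical path: D→C→S = 9+2+12 = 23 ⇒ 23 seconds.

23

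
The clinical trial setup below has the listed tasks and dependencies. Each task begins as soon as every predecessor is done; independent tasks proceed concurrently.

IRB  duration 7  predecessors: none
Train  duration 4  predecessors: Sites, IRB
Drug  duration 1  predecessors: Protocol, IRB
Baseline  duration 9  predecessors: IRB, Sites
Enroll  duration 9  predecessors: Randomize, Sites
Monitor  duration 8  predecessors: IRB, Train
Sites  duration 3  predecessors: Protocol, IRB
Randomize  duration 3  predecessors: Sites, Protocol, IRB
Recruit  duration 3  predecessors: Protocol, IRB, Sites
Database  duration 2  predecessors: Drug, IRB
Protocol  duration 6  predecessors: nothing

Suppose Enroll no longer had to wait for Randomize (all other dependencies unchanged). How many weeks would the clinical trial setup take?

With the dependency in place, IRB→Sites→Train→Monitor = 7+3+4+8 = 22 sets the finish at 22 weeks.
Without Randomize→Enroll, Enroll's earliest start moves from 13 to 10.
The longest chain is now IRB→Sites→Train→Monitor = 7+3+4+8 = 22, so the clinical trial setup takes 22 weeks.

22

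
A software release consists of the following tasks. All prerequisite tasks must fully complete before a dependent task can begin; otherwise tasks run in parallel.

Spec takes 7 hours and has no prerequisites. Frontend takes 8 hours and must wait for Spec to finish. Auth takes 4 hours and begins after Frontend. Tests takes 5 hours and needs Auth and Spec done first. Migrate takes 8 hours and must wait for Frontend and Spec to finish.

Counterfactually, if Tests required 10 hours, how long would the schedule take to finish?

As given, the longest chain is Spec→Frontend→Auth→Tests = 7+8+4+5 = 24, so the finish is 24 hours.
Since Tests is critical, the +5 change carries straight to that chain (now 29 hours).
The critical path is still Spec→Frontend→Auth→Tests; finish is now 29 hours.

29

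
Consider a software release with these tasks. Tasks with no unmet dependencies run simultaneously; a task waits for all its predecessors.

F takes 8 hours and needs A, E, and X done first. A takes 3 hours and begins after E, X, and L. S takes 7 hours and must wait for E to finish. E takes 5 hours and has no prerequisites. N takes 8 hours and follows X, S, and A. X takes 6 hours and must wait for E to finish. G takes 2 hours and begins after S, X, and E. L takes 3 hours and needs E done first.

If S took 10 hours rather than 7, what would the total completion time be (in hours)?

As given, the longest chain is E→X→A→F = 5+6+3+8 = 22, so the finish is 22 hours.
S is off the critical path — its longest chain is 20 hours, giving 2 of slack.
Now E→S→N = 5+10+8 = 23 is longest, so the finish becomes 23 hours.

23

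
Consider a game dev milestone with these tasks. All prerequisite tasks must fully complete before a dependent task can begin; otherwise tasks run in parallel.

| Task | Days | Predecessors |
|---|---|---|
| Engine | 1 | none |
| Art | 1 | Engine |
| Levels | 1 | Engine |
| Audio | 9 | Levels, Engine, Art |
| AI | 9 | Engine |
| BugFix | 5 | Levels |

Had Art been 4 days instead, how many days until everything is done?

14

As given, the longest chain is Engine→Art→Audio = 1+1+9 = 11, so the finish is 11 days.
Art lies on that path, so at 4 days the path becomes 14 days.
The critical path is still Engine→Art→Audio; finish is now 14 days.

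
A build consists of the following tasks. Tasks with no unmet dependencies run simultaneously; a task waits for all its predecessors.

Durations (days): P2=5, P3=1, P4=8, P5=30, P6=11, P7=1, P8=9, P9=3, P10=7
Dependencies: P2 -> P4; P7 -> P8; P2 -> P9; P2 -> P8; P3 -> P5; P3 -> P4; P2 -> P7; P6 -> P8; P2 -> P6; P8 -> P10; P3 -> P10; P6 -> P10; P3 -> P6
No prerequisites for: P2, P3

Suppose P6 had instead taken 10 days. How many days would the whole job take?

31

Actual critical path: P2→P6→P8→P10 = 5+11+9+7 = 32 ⇒ 32 days.
Since P6 is critical, the -1 change carries straight to that chain (now 31 days).
The critical path is still P2→P6→P8→P10; finish is now 31 days.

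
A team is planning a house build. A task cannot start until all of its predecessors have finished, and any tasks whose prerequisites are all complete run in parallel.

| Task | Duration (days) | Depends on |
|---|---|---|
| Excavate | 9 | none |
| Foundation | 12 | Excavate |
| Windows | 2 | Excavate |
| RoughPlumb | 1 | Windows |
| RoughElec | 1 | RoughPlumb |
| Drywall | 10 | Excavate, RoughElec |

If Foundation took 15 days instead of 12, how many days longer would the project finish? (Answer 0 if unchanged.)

1

The binding path is Excavate→Windows→RoughPlumb→RoughElec→Drywall = 9+2+1+1+10 = 23; finish at 23 days.
The longest path through Foundation is only 21 days, so Foundation has float 2.
New critical path: Excavate→Foundation = 9+15 = 24 ⇒ 24 days.
Change in finish: 24 − 23 = +1 days.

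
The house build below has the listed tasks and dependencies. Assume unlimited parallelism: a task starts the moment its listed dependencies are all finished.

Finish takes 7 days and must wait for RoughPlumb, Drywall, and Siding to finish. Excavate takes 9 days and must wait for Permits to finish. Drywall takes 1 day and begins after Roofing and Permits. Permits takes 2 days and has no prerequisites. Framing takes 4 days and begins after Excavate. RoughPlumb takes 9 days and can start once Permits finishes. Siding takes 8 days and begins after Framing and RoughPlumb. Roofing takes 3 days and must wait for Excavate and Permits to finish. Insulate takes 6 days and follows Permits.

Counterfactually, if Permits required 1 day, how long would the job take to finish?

As given, the longest chain is Permits→Excavate→Framing→Siding→Finish = 2+9+4+8+7 = 30, so the finish is 30 days.
Since Permits is critical, the -1 change carries straight to that chain (now 29 days).
The critical path is still Permits→Excavate→Framing→Siding→Finish; finish is now 29 days.

29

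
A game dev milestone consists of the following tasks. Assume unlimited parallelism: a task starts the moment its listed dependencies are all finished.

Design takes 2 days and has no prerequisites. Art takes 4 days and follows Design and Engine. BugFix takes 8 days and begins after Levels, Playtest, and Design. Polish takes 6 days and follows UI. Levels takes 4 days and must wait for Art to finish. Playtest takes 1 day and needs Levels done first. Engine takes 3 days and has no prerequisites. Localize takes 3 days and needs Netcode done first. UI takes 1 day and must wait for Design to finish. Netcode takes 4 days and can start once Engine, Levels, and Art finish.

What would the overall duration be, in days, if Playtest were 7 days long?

Actual critical path: Engine→Art→Levels→Playtest→BugFix = 3+4+4+1+8 = 20 ⇒ 20 days.
Playtest lies on that path, so at 7 days the path becomes 26 days.
The critical path is still Engine→Art→Levels→Playtest→BugFix; finish is now 26 days.

26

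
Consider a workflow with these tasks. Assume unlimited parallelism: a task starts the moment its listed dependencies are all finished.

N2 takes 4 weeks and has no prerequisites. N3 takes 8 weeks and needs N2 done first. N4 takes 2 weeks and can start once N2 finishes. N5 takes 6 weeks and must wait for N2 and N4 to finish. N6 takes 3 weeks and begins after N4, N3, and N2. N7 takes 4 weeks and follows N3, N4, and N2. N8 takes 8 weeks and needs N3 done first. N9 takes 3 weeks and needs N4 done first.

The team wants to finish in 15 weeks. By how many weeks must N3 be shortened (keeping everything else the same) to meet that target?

Current finish: 20 weeks; target: 15.
N3 is on every critical path, so each week cut from N3 cuts the finish by one (this holds down to a finish of 13).
Need 20 − 15 = 5 weeks off N3 → N3 becomes 3 weeks, finish becomes 15.

5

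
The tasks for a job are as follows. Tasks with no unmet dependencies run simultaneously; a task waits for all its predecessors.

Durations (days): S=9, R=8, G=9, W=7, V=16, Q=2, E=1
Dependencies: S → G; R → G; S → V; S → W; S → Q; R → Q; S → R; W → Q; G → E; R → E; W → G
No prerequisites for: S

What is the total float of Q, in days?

Critical path: S→R→G→E = 9+8+9+1 = 27, so the finish is 27 days.
The longest chain containing Q totals 19 days.
So Q can slip 27 − 19 = 8 days.

8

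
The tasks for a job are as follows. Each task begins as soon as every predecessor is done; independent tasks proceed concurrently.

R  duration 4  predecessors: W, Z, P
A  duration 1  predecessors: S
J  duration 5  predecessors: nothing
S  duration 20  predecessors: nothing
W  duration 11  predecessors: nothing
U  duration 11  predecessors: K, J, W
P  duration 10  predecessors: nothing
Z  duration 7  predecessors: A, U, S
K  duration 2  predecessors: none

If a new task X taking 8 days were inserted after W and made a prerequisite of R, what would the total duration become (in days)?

Originally the job takes 33 days.
With X inserted, R now waits for max(W, Z, P, X).
New critical path: W→U→Z→R = 11+11+7+4 = 33 ⇒ 33 days.

33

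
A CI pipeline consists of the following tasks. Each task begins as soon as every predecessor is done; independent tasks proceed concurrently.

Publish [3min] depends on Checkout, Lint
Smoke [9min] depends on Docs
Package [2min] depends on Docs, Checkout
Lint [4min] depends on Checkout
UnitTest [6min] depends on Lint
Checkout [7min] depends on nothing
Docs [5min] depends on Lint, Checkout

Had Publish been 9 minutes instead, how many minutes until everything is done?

The binding path is Checkout→Lint→Docs→Smoke = 7+4+5+9 = 25; finish at 25 minutes.
The longest path through Publish is only 14 minutes, so Publish has float 11.
The critical path is still Checkout→Lint→Docs→Smoke; finish is now 25 minutes.

25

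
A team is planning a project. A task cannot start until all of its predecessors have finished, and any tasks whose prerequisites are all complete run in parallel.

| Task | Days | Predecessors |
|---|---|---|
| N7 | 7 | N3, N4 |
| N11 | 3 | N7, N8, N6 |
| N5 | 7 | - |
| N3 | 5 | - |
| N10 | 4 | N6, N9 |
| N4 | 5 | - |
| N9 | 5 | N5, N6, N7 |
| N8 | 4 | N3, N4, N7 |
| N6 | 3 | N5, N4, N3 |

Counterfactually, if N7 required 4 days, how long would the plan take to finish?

19

The binding path is N3→N7→N9→N10 = 5+7+5+4 = 21; finish at 21 days.
N7 lies on that path, so at 4 days the path becomes 18 days.
The binding chain switches to N5→N6→N9→N10 = 7+3+5+4 = 19; finish 19 days.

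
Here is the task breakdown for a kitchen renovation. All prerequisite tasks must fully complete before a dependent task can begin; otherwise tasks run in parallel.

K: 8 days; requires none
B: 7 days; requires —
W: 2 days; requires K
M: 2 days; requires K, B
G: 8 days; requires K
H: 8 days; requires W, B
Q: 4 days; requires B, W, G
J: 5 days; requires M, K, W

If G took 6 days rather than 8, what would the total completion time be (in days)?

As given, the longest chain is K→G→Q = 8+8+4 = 20, so the finish is 20 days.
G is on the critical path; changing it to 6 makes that path 18 days.
Now K→W→H = 8+2+8 = 18 is longest, so the finish becomes 18 days.

18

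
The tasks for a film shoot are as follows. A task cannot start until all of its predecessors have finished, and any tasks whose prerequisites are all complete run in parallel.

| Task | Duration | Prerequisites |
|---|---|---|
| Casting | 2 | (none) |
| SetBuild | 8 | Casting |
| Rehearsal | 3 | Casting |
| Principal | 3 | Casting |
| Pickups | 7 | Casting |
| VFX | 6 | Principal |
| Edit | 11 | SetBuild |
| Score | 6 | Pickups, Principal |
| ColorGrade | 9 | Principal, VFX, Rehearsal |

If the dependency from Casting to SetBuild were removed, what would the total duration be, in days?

20

Original critical path: Casting→SetBuild→Edit = 2+8+11 = 21 ⇒ 21 days.
Without Casting→SetBuild, SetBuild's earliest start moves from 2 to 0.
New critical path: Casting→Principal→VFX→ColorGrade = 2+3+6+9 = 20 ⇒ 20 days.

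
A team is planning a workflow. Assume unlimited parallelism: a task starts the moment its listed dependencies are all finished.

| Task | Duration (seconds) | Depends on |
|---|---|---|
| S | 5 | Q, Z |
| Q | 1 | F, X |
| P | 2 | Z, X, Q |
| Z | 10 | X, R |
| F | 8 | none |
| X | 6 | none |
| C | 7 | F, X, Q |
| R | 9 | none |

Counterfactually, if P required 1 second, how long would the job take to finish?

The binding path is R→Z→S = 9+10+5 = 24; finish at 24 seconds.
P has 3 seconds of float (longest path through it is 21).
No other chain overtakes it, so the finish is 24 seconds.

24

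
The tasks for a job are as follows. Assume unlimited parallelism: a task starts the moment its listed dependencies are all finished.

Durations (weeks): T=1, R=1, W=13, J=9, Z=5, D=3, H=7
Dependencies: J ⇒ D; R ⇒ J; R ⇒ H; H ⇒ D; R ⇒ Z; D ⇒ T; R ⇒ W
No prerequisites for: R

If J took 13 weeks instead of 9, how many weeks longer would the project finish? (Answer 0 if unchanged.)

4

Critical path before the change: R→J→D→T = 1+9+3+1 = 14 giving 14 weeks.
Since J is critical, the +4 change carries straight to that chain (now 18 weeks).
No other chain overtakes it, so the finish is 18 weeks.
Change in finish: 18 − 14 = +4 weeks.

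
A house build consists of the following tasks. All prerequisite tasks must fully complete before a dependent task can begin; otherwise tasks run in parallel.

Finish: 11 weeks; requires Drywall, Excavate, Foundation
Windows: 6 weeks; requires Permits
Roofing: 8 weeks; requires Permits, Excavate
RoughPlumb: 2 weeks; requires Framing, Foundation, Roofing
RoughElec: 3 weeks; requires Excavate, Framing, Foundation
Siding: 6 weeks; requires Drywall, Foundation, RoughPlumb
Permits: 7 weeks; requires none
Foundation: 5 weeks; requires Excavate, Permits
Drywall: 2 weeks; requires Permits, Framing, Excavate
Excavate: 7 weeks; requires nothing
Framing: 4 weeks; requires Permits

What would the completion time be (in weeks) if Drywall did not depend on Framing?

Original critical path: Permits→Framing→Drywall→Finish = 7+4+2+11 = 24 ⇒ 24 weeks.
Without Framing→Drywall, Drywall's earliest start moves from 11 to 7.
After: Permits→Foundation→Finish = 7+5+11 = 23 → 23 weeks.

23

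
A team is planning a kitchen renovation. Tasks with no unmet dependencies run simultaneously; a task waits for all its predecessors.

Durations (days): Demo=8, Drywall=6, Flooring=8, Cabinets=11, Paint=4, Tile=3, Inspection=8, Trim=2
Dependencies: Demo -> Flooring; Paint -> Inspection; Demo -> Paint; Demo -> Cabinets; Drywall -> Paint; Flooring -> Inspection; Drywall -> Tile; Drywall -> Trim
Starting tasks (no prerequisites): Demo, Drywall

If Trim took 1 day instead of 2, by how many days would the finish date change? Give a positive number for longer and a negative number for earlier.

As given, the longest chain is Demo→Flooring→Inspection = 8+8+8 = 24, so the finish is 24 days.
Trim is off the critical path — its longest chain is 8 days, giving 16 of slack.
No other chain overtakes it, so the finish is 24 days.
Change in finish: 24 − 24 = +0 days.

0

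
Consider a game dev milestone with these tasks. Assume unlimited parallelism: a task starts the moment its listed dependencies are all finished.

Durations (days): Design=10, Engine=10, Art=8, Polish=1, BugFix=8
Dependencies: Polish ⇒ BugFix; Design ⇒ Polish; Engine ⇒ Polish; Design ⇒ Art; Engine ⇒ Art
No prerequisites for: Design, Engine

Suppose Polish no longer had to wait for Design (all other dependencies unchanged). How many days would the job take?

19

Before: longest chain Design→Polish→BugFix = 10+1+8 = 19, finish 19.
Dropping Design→Polish doesn't change Polish's earliest start (10); another predecessor still binds.
The longest chain is now Engine→Polish→BugFix = 10+1+8 = 19, so the job takes 19 days.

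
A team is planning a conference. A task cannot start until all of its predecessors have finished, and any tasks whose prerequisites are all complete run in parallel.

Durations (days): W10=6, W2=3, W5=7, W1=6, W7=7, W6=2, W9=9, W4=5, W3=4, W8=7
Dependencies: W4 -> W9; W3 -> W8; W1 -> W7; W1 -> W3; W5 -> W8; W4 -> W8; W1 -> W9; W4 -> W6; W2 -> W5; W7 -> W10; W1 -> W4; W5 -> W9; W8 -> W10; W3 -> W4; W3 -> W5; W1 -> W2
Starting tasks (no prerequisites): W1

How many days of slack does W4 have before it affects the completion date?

The longest chain is W1→W3→W5→W8→W10 = 6+4+7+7+6 = 30; overall finish 30 days.
Longest path through W4: 28 days (earliest finish 15, latest finish 17).
Float = 30 − 28 = 2.

2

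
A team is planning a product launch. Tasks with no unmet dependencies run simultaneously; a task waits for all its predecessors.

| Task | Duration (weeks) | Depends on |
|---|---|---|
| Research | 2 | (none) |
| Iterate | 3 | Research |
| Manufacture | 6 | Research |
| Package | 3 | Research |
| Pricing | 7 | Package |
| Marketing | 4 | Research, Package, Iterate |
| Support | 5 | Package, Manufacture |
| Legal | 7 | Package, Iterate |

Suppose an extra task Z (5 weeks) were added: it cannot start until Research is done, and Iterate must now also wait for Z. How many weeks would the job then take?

Originally the job takes 13 weeks.
With Z inserted, Iterate now waits for max(Research, Z).
New critical path: Research→Z→Iterate→Legal = 2+5+3+7 = 17 ⇒ 17 weeks.

17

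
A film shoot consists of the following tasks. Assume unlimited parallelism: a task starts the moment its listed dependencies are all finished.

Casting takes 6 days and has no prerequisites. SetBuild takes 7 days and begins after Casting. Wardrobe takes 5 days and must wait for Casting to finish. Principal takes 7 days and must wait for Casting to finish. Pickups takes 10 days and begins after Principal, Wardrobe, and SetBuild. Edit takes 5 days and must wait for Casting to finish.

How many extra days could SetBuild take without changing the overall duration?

Critical path: Casting→SetBuild→Pickups = 6+7+10 = 23, so the finish is 23 days.
The longest chain containing SetBuild totals 23 days.
So SetBuild can slip 13 − 13 = 0 days.

0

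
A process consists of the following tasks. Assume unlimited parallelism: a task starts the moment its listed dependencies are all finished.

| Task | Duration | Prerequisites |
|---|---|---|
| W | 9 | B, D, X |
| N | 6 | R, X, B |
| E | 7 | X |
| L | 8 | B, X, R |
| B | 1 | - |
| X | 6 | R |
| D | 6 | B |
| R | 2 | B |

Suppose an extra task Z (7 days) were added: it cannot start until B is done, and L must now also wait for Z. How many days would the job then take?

Originally the job takes 18 days.
With Z inserted, L now waits for max(B, X, R, Z).
New critical path: B→R→X→W = 1+2+6+9 = 18 ⇒ 18 days.

18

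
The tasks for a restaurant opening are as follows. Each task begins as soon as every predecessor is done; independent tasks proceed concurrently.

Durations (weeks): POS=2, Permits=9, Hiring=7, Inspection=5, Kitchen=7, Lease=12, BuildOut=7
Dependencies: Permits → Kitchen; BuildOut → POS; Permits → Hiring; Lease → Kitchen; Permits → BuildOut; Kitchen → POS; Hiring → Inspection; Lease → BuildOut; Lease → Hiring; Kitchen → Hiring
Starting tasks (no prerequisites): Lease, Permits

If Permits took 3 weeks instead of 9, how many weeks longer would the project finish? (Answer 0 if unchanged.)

0

The binding path is Lease→Kitchen→Hiring→Inspection = 12+7+7+5 = 31; finish at 31 weeks.
Permits has 3 weeks of float (longest path through it is 28).
The critical path is still Lease→Kitchen→Hiring→Inspection; finish is now 31 weeks.
Change in finish: 31 − 31 = +0 weeks.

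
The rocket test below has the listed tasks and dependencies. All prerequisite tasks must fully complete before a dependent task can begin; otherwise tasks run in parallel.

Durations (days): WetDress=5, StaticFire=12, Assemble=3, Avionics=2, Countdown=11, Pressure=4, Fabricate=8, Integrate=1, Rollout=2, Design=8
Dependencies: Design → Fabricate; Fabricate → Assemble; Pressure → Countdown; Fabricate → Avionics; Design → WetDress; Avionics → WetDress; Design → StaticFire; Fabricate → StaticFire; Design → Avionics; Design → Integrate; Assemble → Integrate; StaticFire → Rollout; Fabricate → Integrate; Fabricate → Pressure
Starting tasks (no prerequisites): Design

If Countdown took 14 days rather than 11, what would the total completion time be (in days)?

The binding path is Design→Fabricate→Pressure→Countdown = 8+8+4+11 = 31; finish at 31 days.
Countdown is on the critical path; changing it to 14 makes that path 34 days.
No other chain overtakes it, so the finish is 34 days.

34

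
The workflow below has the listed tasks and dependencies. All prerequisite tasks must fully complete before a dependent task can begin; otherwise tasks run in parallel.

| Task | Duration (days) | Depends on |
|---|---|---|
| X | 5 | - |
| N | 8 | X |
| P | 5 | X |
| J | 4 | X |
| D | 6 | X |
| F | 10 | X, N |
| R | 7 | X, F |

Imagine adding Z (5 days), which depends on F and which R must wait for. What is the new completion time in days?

Originally the job takes 30 days.
With Z inserted, R now waits for max(X, F, Z).
New critical path: X→N→F→Z→R = 5+8+10+5+7 = 35 ⇒ 35 days.

35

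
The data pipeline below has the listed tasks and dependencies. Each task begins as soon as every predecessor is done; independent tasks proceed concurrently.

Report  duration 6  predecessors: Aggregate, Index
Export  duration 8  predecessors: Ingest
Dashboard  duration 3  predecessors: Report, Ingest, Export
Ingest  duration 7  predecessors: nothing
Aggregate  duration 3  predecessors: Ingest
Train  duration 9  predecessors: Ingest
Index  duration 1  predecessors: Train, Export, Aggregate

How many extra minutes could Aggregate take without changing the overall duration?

6

Ingest→Train→Index→Report→Dashboard = 7+9+1+6+3 = 26 sets the makespan at 26 minutes.
Aggregate finishes as early as 10 and must finish by 16.
Float = 26 − 20 = 6.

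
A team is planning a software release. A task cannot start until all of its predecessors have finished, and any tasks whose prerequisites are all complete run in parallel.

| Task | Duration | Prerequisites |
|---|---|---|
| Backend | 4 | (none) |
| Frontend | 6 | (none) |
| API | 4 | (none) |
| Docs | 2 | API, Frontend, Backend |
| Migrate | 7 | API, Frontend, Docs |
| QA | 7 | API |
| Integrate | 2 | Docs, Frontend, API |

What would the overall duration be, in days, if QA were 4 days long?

As given, the longest chain is Frontend→Docs→Migrate = 6+2+7 = 15, so the finish is 15 days.
The longest path through QA is only 11 days, so QA has float 4.
The critical path is still Frontend→Docs→Migrate; finish is now 15 days.

15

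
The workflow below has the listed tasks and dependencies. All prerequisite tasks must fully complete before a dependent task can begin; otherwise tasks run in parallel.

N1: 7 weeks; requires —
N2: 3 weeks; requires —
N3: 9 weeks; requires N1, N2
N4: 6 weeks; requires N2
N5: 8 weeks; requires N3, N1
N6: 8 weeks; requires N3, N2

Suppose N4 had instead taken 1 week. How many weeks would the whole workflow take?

24

Baseline: N1→N3→N5 = 7+9+8 = 24 → 24 weeks.
The longest path through N4 is only 9 weeks, so N4 has float 15.
That remains the longest chain; total 24 weeks.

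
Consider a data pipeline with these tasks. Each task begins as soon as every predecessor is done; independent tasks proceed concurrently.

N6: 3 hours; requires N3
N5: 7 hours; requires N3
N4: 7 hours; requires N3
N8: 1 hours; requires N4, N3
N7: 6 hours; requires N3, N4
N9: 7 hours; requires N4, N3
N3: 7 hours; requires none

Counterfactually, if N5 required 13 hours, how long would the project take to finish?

21

The binding path is N3→N4→N9 = 7+7+7 = 21; finish at 21 hours.
N5 has 7 hours of float (longest path through it is 14).
That remains the longest chain; total 21 hours.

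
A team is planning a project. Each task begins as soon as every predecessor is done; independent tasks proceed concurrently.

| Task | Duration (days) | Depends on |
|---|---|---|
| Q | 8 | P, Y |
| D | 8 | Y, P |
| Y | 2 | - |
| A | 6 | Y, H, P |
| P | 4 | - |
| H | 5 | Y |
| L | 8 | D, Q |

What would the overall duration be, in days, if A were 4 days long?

As given, the longest chain is P→Q→L = 4+8+8 = 20, so the finish is 20 days.
The longest path through A is only 13 days, so A has float 7.
The critical path is still P→Q→L; finish is now 20 days.

20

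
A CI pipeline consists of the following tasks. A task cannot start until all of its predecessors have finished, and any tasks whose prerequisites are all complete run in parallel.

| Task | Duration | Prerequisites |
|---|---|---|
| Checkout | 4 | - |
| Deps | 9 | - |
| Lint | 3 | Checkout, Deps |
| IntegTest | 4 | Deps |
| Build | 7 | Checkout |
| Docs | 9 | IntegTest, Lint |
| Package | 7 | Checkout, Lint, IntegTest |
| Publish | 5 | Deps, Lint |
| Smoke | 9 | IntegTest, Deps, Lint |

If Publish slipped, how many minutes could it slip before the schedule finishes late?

5

The longest chain is Deps→IntegTest→Docs = 9+4+9 = 22; overall finish 22 minutes.
Longest path through Publish: 17 minutes (earliest finish 17, latest finish 22).
Slack of Publish = 17 − 12 = 5 minutes.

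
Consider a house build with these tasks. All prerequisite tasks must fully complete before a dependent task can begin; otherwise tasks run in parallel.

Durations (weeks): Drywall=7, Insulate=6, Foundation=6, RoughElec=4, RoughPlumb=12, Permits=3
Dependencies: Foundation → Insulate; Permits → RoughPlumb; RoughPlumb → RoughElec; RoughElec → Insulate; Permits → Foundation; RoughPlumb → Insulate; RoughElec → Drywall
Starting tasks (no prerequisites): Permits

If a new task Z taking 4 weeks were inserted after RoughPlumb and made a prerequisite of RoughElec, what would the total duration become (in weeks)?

Originally the house build takes 26 weeks.
With Z inserted, RoughElec now waits for max(RoughPlumb, Z).
New critical path: Permits→RoughPlumb→Z→RoughElec→Drywall = 3+12+4+4+7 = 30 ⇒ 30 weeks.

30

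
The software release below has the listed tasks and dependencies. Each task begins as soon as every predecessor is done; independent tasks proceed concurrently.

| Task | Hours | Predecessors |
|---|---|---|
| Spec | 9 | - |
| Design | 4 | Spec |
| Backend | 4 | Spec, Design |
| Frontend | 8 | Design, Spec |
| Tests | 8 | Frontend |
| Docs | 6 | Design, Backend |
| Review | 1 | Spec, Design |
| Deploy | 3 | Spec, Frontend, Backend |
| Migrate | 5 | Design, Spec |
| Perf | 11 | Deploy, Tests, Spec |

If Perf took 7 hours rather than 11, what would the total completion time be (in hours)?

The binding path is Spec→Design→Frontend→Tests→Perf = 9+4+8+8+11 = 40; finish at 40 hours.
Since Perf is critical, the -4 change carries straight to that chain (now 36 hours).
The critical path is still Spec→Design→Frontend→Tests→Perf; finish is now 36 hours.

36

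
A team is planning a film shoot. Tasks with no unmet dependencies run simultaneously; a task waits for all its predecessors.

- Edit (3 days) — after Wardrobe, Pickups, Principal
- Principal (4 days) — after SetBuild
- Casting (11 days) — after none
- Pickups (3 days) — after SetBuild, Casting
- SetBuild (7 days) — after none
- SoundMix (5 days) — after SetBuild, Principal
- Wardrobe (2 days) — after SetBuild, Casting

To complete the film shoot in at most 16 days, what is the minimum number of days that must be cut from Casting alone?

1

Current finish: 17 days; target: 16.
Casting is on every critical path, so each day cut from Casting cuts the finish by one (this holds down to a finish of 16).
Need 17 − 16 = 1 day off Casting → Casting becomes 10 days, finish becomes 16.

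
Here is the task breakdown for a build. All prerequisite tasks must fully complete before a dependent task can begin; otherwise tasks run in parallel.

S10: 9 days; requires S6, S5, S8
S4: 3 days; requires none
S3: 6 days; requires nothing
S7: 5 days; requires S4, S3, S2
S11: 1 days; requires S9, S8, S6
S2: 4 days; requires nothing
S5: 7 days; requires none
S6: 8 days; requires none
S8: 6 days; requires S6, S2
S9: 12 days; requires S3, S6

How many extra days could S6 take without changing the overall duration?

0

S6→S8→S10 = 8+6+9 = 23 sets the makespan at 23 days.
The longest chain containing S6 totals 23 days.
So S6 can slip 8 − 8 = 0 days.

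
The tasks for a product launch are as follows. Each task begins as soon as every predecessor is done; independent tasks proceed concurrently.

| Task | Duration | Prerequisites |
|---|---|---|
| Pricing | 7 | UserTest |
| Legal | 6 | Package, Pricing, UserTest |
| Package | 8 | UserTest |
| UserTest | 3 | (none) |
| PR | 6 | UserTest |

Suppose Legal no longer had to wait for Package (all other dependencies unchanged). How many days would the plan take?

16

Before: longest chain UserTest→Package→Legal = 3+8+6 = 17, finish 17.
Without Package→Legal, Legal's earliest start moves from 11 to 10.
The longest chain is now UserTest→Pricing→Legal = 3+7+6 = 16, so the plan takes 16 days.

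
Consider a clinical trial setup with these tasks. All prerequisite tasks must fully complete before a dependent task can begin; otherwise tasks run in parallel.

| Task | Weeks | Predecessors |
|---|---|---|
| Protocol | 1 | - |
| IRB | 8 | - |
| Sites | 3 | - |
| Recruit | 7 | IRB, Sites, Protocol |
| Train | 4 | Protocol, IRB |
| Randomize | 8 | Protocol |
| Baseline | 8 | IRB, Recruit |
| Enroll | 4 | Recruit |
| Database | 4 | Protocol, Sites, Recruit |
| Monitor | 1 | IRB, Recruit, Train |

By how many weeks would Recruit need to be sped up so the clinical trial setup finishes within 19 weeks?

Current finish: 23 weeks; target: 19.
Recruit is on every critical path, so each week cut from Recruit cuts the finish by one (this holds down to a finish of 17).
Need 23 − 19 = 4 weeks off Recruit → Recruit becomes 3 weeks, finish becomes 19.

4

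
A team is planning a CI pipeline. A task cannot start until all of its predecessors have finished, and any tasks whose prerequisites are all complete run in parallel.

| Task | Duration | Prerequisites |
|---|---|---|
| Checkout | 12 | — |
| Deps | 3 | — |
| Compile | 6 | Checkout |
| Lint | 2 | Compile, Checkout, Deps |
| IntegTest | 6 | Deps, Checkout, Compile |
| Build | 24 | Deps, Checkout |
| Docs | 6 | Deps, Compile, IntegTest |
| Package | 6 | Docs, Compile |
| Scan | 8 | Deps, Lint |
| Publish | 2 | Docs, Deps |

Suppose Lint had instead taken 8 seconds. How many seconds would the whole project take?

36

As given, the longest chain is Checkout→Compile→IntegTest→Docs→Package = 12+6+6+6+6 = 36, so the finish is 36 seconds.
Lint has 8 seconds of float (longest path through it is 28).
The critical path is still Checkout→Compile→IntegTest→Docs→Package; finish is now 36 seconds.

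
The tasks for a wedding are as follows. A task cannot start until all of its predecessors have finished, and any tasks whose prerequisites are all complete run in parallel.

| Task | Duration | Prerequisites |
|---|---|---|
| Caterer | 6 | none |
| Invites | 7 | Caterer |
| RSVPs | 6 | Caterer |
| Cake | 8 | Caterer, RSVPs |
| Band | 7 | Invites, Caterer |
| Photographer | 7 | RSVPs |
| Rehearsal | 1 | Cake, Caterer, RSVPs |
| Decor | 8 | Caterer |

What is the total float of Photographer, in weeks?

2

Critical path: Caterer→RSVPs→Cake→Rehearsal = 6+6+8+1 = 21, so the finish is 21 weeks.
Longest path through Photographer: 19 weeks (earliest finish 19, latest finish 21).
So Photographer can slip 21 − 19 = 2 weeks.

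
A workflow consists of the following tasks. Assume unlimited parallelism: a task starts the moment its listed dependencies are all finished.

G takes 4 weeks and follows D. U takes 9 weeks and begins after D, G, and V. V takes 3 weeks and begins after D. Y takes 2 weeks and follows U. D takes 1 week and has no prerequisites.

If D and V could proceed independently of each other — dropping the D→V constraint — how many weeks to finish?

Original critical path: D→G→U→Y = 1+4+9+2 = 16 ⇒ 16 weeks.
Without D→V, V's earliest start moves from 1 to 0.
New critical path: D→G→U→Y = 1+4+9+2 = 16 ⇒ 16 weeks.

16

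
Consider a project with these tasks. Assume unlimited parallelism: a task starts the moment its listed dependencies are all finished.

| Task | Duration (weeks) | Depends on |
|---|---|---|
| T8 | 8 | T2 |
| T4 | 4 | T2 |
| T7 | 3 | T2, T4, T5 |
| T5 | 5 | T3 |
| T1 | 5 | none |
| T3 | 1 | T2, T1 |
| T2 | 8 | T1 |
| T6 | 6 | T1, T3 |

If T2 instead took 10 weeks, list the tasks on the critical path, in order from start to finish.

T1, T2, T3, T5, T7

As given, the longest chain is T1→T2→T3→T5→T7 = 5+8+1+5+3 = 22, so the finish is 22 weeks.
T2 lies on that path, so at 10 weeks the path becomes 24 weeks.
The critical path is still T1→T2→T3→T5→T7; finish is now 24 weeks.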